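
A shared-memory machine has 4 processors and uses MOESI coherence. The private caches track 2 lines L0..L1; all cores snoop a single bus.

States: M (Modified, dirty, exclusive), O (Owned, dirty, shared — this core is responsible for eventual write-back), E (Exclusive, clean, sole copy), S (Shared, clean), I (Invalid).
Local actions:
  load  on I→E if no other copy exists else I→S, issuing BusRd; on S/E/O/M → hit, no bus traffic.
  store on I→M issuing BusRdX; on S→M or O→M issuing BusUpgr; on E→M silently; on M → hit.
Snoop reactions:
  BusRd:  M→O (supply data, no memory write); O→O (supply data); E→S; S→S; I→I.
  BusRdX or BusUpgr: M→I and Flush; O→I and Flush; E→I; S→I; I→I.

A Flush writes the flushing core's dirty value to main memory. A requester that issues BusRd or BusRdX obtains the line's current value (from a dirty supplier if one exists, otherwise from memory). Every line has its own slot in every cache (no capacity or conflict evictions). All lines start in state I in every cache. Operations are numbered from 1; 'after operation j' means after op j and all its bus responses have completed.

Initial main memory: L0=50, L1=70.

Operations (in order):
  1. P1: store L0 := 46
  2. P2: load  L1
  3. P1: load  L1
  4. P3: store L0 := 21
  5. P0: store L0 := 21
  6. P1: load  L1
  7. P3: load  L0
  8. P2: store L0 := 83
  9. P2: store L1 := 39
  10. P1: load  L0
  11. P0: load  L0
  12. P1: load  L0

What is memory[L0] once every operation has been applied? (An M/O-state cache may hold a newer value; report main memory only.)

memory[L0] = 21

  op1 P1: store L0 := 46 → I/M/I/I on L0; bus BusRdX; mem=50
  op2 P2: load  L1 → I/I/E/I on L1; bus BusRd; mem=70
  op3 P1: load  L1 → I/S/S/I on L1; bus BusRd; mem=70
  op4 P3: store L0 := 21 → I/I/I/M on L0; bus BusRdX Flush; mem=46
  op5 P0: store L0 := 21 → M/I/I/I on L0; bus BusRdX Flush; mem=21
  op6 P1: load  L1 → I/S/S/I on L1; bus (none); mem=70
  op7 P3: load  L0 → O/I/I/S on L0; bus BusRd; mem=21
  op8 P2: store L0 := 83 → I/I/M/I on L0; bus BusRdX Flush; mem=21
  op9 P2: store L1 := 39 → I/I/M/I on L1; bus BusUpgr; mem=70
  op10 P1: load  L0 → I/S/O/I on L0; bus BusRd; mem=21
  op11 P0: load  L0 → S/S/O/I on L0; bus BusRd; mem=21
  op12 P1: load  L0 → S/S/O/I on L0; bus (none); mem=21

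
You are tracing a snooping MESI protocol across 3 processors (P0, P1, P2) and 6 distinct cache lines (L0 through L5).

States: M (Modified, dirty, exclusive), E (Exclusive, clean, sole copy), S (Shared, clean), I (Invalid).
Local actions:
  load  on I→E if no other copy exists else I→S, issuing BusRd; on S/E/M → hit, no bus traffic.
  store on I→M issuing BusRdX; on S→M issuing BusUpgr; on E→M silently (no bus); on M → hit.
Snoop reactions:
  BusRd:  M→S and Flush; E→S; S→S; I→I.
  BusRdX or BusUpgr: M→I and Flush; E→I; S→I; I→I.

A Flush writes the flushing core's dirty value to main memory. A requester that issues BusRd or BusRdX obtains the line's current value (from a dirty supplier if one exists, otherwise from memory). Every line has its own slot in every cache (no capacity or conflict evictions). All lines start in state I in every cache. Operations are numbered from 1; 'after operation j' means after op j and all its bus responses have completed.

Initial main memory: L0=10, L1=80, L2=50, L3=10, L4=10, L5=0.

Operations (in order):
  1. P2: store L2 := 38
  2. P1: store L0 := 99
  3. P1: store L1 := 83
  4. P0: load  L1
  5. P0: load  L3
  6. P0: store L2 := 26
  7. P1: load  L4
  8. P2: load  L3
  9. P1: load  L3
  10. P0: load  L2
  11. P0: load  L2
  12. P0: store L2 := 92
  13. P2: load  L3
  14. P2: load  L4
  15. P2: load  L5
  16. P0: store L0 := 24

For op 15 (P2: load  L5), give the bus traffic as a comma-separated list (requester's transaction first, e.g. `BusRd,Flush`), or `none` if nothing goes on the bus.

1. P2: store L2 := 38  bus=[BusRdX]  L2: P0=I P1=I P2=M  mem[L2]=50
2. P1: store L0 := 99  bus=[BusRdX]  L0: P0=I P1=M P2=I  mem[L0]=10
3. P1: store L1 := 83  bus=[BusRdX]  L1: P0=I P1=M P2=I  mem[L1]=80
4. P0: load  L1  bus=[BusRd,Flush]  L1: P0=S P1=S P2=I  mem[L1]=83
5. P0: load  L3  bus=[BusRd]  L3: P0=E P1=I P2=I  mem[L3]=10
6. P0: store L2 := 26  bus=[BusRdX,Flush]  L2: P0=M P1=I P2=I  mem[L2]=38
7. P1: load  L4  bus=[BusRd]  L4: P0=I P1=E P2=I  mem[L4]=10
8. P2: load  L3  bus=[BusRd]  L3: P0=S P1=I P2=S  mem[L3]=10
9. P1: load  L3  bus=[BusRd]  L3: P0=S P1=S P2=S  mem[L3]=10
10. P0: load  L2  bus=[-]  L2: P0=M P1=I P2=I  mem[L2]=38
11. P0: load  L2  bus=[-]  L2: P0=M P1=I P2=I  mem[L2]=38
12. P0: store L2 := 92  bus=[-]  L2: P0=M P1=I P2=I  mem[L2]=38
13. P2: load  L3  bus=[-]  L3: P0=S P1=S P2=S  mem[L3]=10
14. P2: load  L4  bus=[BusRd]  L4: P0=I P1=S P2=S  mem[L4]=10
15. P2: load  L5  bus=[BusRd]  L5: P0=I P1=I P2=E  mem[L5]=0
16. P0: store L0 := 24  bus=[BusRdX,Flush]  L0: P0=M P1=I P2=I  mem[L0]=99

bus = BusRd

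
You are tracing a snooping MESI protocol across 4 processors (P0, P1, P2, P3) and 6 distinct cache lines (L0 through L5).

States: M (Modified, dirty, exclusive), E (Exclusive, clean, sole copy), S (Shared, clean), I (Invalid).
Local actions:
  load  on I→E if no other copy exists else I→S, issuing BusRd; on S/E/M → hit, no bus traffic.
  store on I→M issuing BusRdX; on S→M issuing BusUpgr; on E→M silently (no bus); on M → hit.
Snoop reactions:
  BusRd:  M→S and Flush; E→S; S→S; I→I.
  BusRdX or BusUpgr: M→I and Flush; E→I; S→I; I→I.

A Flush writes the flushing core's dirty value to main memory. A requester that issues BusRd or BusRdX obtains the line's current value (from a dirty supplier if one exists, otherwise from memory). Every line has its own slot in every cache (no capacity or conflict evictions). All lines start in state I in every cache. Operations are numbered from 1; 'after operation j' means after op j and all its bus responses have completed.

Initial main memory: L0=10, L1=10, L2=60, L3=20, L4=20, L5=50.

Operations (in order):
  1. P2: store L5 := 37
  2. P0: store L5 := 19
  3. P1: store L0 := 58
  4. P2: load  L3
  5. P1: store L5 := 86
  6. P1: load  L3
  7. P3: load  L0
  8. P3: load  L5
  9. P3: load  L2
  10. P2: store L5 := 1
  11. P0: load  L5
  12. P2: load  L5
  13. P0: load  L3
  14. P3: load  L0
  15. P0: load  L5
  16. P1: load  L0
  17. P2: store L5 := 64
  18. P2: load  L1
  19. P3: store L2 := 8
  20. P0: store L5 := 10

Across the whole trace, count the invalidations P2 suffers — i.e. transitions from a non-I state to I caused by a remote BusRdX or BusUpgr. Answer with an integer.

step 1: P2: store L5 := 37  ⟶  IIMI  (L5)  txn=BusRdX  M[L5]=50
step 2: P0: store L5 := 19  ⟶  MIII  (L5)  txn=BusRdX+Flush  M[L5]=37
step 3: P1: store L0 := 58  ⟶  IMII  (L0)  txn=BusRdX  M[L0]=10
step 4: P2: load  L3  ⟶  IIEI  (L3)  txn=BusRd  M[L3]=20
step 5: P1: store L5 := 86  ⟶  IMII  (L5)  txn=BusRdX+Flush  M[L5]=19
step 6: P1: load  L3  ⟶  ISSI  (L3)  txn=BusRd  M[L3]=20
step 7: P3: load  L0  ⟶  ISIS  (L0)  txn=BusRd+Flush  M[L0]=58
step 8: P3: load  L5  ⟶  ISIS  (L5)  txn=BusRd+Flush  M[L5]=86
step 9: P3: load  L2  ⟶  IIIE  (L2)  txn=BusRd  M[L2]=60
step 10: P2: store L5 := 1  ⟶  IIMI  (L5)  txn=BusRdX  M[L5]=86
step 11: P0: load  L5  ⟶  SISI  (L5)  txn=BusRd+Flush  M[L5]=1
step 12: P2: load  L5  ⟶  SISI  (L5)  txn=∅  M[L5]=1
step 13: P0: load  L3  ⟶  SSSI  (L3)  txn=BusRd  M[L3]=20
step 14: P3: load  L0  ⟶  ISIS  (L0)  txn=∅  M[L0]=58
step 15: P0: load  L5  ⟶  SISI  (L5)  txn=∅  M[L5]=1
step 16: P1: load  L0  ⟶  ISIS  (L0)  txn=∅  M[L0]=58
step 17: P2: store L5 := 64  ⟶  IIMI  (L5)  txn=BusUpgr  M[L5]=1
step 18: P2: load  L1  ⟶  IIEI  (L1)  txn=BusRd  M[L1]=10
step 19: P3: store L2 := 8  ⟶  IIIM  (L2)  txn=∅  M[L2]=60
step 20: P0: store L5 := 10  ⟶  MIII  (L5)  txn=BusRdX+Flush  M[L5]=64

invalidations = 2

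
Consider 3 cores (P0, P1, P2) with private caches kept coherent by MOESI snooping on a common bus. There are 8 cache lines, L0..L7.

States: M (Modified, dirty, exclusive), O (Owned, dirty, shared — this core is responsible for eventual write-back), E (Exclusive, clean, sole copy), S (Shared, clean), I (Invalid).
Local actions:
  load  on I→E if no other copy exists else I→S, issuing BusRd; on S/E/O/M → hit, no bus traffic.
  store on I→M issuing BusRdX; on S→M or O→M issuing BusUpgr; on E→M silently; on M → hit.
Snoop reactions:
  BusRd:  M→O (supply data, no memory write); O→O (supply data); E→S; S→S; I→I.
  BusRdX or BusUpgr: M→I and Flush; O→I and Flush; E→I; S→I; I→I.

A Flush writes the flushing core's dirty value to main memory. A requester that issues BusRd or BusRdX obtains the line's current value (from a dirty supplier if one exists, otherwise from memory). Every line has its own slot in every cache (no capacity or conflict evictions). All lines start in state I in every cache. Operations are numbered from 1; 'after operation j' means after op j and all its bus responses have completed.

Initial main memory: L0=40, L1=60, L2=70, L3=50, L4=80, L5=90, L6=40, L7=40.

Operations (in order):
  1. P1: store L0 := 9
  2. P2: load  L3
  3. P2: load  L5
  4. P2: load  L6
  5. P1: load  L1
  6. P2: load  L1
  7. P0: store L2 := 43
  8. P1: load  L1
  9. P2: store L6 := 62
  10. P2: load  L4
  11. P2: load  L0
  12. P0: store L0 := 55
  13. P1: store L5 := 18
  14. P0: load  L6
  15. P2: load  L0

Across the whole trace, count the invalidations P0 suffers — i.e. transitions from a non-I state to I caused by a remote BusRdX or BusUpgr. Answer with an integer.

[1] P1: store L0 := 9 | P0:I, P1:M(9), P2:I | bus: BusRdX
[2] P2: load  L3 | P0:I, P1:I, P2:E(50) | bus: BusRd
[3] P2: load  L5 | P0:I, P1:I, P2:E(90) | bus: BusRd
[4] P2: load  L6 | P0:I, P1:I, P2:E(40) | bus: BusRd
[5] P1: load  L1 | P0:I, P1:E(60), P2:I | bus: BusRd
[6] P2: load  L1 | P0:I, P1:S(60), P2:S(60) | bus: BusRd
[7] P0: store L2 := 43 | P0:M(43), P1:I, P2:I | bus: BusRdX
[8] P1: load  L1 | P0:I, P1:S(60), P2:S(60) | bus: none
[9] P2: store L6 := 62 | P0:I, P1:I, P2:M(62) | bus: none
[10] P2: load  L4 | P0:I, P1:I, P2:E(80) | bus: BusRd
[11] P2: load  L0 | P0:I, P1:O(9), P2:S(9) | bus: BusRd
[12] P0: store L0 := 55 | P0:M(55), P1:I, P2:I | bus: BusRdX,Flush
[13] P1: store L5 := 18 | P0:I, P1:M(18), P2:I | bus: BusRdX
[14] P0: load  L6 | P0:S(62), P1:I, P2:O(62) | bus: BusRd
[15] P2: load  L0 | P0:O(55), P1:I, P2:S(55) | bus: BusRd

invalidations = 0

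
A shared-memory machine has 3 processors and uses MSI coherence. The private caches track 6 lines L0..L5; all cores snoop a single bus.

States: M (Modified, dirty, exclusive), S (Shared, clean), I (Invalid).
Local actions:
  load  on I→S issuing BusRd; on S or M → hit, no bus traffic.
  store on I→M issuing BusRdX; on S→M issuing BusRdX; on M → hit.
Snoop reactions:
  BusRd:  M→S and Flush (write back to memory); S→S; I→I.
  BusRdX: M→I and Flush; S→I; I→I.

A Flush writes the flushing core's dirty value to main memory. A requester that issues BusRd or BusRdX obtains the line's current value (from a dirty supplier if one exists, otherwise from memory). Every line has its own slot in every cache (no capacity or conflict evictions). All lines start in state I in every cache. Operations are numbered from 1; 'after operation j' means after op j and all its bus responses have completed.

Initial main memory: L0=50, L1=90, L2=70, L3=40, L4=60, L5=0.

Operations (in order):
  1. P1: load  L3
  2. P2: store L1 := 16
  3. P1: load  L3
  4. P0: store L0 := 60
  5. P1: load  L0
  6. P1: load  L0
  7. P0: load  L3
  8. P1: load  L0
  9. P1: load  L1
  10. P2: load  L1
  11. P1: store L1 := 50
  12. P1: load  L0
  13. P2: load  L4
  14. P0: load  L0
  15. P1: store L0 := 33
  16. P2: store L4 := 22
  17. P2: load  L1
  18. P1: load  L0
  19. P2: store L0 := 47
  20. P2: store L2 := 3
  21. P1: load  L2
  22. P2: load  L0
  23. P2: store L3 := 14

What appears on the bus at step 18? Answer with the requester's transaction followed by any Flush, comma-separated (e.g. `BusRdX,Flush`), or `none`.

bus = none

step 1: P1: load  L3  ⟶  ISI  (L3)  txn=BusRd  M[L3]=40
step 2: P2: store L1 := 16  ⟶  IIM  (L1)  txn=BusRdX  M[L1]=90
step 3: P1: load  L3  ⟶  ISI  (L3)  txn=∅  M[L3]=40
step 4: P0: store L0 := 60  ⟶  MII  (L0)  txn=BusRdX  M[L0]=50
step 5: P1: load  L0  ⟶  SSI  (L0)  txn=BusRd+Flush  M[L0]=60
step 6: P1: load  L0  ⟶  SSI  (L0)  txn=∅  M[L0]=60
step 7: P0: load  L3  ⟶  SSI  (L3)  txn=BusRd  M[L3]=40
step 8: P1: load  L0  ⟶  SSI  (L0)  txn=∅  M[L0]=60
step 9: P1: load  L1  ⟶  ISS  (L1)  txn=BusRd+Flush  M[L1]=16
step 10: P2: load  L1  ⟶  ISS  (L1)  txn=∅  M[L1]=16
step 11: P1: store L1 := 50  ⟶  IMI  (L1)  txn=BusRdX  M[L1]=16
step 12: P1: load  L0  ⟶  SSI  (L0)  txn=∅  M[L0]=60
step 13: P2: load  L4  ⟶  IIS  (L4)  txn=BusRd  M[L4]=60
step 14: P0: load  L0  ⟶  SSI  (L0)  txn=∅  M[L0]=60
step 15: P1: store L0 := 33  ⟶  IMI  (L0)  txn=BusRdX  M[L0]=60
step 16: P2: store L4 := 22  ⟶  IIM  (L4)  txn=BusRdX  M[L4]=60
step 17: P2: load  L1  ⟶  ISS  (L1)  txn=BusRd+Flush  M[L1]=50
step 18: P1: load  L0  ⟶  IMI  (L0)  txn=∅  M[L0]=60
step 19: P2: store L0 := 47  ⟶  IIM  (L0)  txn=BusRdX+Flush  M[L0]=33
step 20: P2: store L2 := 3  ⟶  IIM  (L2)  txn=BusRdX  M[L2]=70
step 21: P1: load  L2  ⟶  ISS  (L2)  txn=BusRd+Flush  M[L2]=3
step 22: P2: load  L0  ⟶  IIM  (L0)  txn=∅  M[L0]=33
step 23: P2: store L3 := 14  ⟶  IIM  (L3)  txn=BusRdX  M[L3]=40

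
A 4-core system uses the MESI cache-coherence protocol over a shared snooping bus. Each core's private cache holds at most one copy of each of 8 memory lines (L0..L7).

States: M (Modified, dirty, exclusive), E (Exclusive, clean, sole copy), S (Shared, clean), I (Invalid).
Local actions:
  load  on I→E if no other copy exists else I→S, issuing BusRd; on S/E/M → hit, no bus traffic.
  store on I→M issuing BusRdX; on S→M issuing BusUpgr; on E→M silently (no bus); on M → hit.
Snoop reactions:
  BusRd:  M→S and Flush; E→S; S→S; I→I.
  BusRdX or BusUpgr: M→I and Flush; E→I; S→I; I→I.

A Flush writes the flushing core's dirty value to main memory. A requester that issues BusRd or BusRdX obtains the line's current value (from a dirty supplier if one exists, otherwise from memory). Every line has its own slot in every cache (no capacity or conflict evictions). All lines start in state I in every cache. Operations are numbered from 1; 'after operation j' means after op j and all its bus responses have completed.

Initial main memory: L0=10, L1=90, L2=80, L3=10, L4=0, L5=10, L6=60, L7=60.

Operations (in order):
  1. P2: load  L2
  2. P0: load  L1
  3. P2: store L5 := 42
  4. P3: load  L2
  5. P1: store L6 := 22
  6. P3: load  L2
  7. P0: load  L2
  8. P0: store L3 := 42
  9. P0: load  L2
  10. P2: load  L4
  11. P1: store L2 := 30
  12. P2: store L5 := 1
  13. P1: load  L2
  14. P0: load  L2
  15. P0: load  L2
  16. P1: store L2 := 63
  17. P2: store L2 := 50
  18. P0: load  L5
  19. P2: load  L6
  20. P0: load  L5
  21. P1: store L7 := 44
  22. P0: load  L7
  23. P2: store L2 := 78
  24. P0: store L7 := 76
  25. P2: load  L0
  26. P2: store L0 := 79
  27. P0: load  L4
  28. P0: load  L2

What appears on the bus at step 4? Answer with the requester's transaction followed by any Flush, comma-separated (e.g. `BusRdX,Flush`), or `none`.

bus = BusRd

[1] P2: load  L2 | P0:I, P1:I, P2:E(80), P3:I | bus: BusRd
[2] P0: load  L1 | P0:E(90), P1:I, P2:I, P3:I | bus: BusRd
[3] P2: store L5 := 42 | P0:I, P1:I, P2:M(42), P3:I | bus: BusRdX
[4] P3: load  L2 | P0:I, P1:I, P2:S(80), P3:S(80) | bus: BusRd
[5] P1: store L6 := 22 | P0:I, P1:M(22), P2:I, P3:I | bus: BusRdX
[6] P3: load  L2 | P0:I, P1:I, P2:S(80), P3:S(80) | bus: none
[7] P0: load  L2 | P0:S(80), P1:I, P2:S(80), P3:S(80) | bus: BusRd
[8] P0: store L3 := 42 | P0:M(42), P1:I, P2:I, P3:I | bus: BusRdX
[9] P0: load  L2 | P0:S(80), P1:I, P2:S(80), P3:S(80) | bus: none
[10] P2: load  L4 | P0:I, P1:I, P2:E(0), P3:I | bus: BusRd
[11] P1: store L2 := 30 | P0:I, P1:M(30), P2:I, P3:I | bus: BusRdX
[12] P2: store L5 := 1 | P0:I, P1:I, P2:M(1), P3:I | bus: none
[13] P1: load  L2 | P0:I, P1:M(30), P2:I, P3:I | bus: none
[14] P0: load  L2 | P0:S(30), P1:S(30), P2:I, P3:I | bus: BusRd,Flush
[15] P0: load  L2 | P0:S(30), P1:S(30), P2:I, P3:I | bus: none
[16] P1: store L2 := 63 | P0:I, P1:M(63), P2:I, P3:I | bus: BusUpgr
[17] P2: store L2 := 50 | P0:I, P1:I, P2:M(50), P3:I | bus: BusRdX,Flush
[18] P0: load  L5 | P0:S(1), P1:I, P2:S(1), P3:I | bus: BusRd,Flush
[19] P2: load  L6 | P0:I, P1:S(22), P2:S(22), P3:I | bus: BusRd,Flush
[20] P0: load  L5 | P0:S(1), P1:I, P2:S(1), P3:I | bus: none
[21] P1: store L7 := 44 | P0:I, P1:M(44), P2:I, P3:I | bus: BusRdX
[22] P0: load  L7 | P0:S(44), P1:S(44), P2:I, P3:I | bus: BusRd,Flush
[23] P2: store L2 := 78 | P0:I, P1:I, P2:M(78), P3:I | bus: none
[24] P0: store L7 := 76 | P0:M(76), P1:I, P2:I, P3:I | bus: BusUpgr
[25] P2: load  L0 | P0:I, P1:I, P2:E(10), P3:I | bus: BusRd
[26] P2: store L0 := 79 | P0:I, P1:I, P2:M(79), P3:I | bus: none
[27] P0: load  L4 | P0:S(0), P1:I, P2:S(0), P3:I | bus: BusRd
[28] P0: load  L2 | P0:S(78), P1:I, P2:S(78), P3:I | bus: BusRd,Flush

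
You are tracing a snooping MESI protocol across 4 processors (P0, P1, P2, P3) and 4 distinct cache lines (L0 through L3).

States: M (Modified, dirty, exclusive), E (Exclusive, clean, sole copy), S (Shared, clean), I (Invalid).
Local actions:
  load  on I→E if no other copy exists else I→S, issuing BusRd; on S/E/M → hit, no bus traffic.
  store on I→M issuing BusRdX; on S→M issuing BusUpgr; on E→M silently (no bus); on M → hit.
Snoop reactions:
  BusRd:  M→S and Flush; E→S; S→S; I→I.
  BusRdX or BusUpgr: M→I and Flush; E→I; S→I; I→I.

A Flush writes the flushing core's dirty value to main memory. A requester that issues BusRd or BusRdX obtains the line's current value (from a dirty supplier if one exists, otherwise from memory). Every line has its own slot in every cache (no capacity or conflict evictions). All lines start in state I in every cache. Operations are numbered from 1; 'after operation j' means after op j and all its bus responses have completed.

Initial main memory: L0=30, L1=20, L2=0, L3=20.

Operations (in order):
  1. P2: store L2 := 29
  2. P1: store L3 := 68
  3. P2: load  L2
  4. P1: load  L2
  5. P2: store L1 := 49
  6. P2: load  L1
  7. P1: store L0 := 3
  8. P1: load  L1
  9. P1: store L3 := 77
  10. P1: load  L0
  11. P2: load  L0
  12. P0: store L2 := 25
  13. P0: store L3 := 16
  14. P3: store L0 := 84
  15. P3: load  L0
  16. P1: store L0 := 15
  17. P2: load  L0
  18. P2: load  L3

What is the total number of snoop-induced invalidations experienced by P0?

invalidations = 0

step 1: P2: store L2 := 29  ⟶  IIMI  (L2)  txn=BusRdX  M[L2]=0
step 2: P1: store L3 := 68  ⟶  IMII  (L3)  txn=BusRdX  M[L3]=20
step 3: P2: load  L2  ⟶  IIMI  (L2)  txn=∅  M[L2]=0
step 4: P1: load  L2  ⟶  ISSI  (L2)  txn=BusRd+Flush  M[L2]=29
step 5: P2: store L1 := 49  ⟶  IIMI  (L1)  txn=BusRdX  M[L1]=20
step 6: P2: load  L1  ⟶  IIMI  (L1)  txn=∅  M[L1]=20
step 7: P1: store L0 := 3  ⟶  IMII  (L0)  txn=BusRdX  M[L0]=30
step 8: P1: load  L1  ⟶  ISSI  (L1)  txn=BusRd+Flush  M[L1]=49
step 9: P1: store L3 := 77  ⟶  IMII  (L3)  txn=∅  M[L3]=20
step 10: P1: load  L0  ⟶  IMII  (L0)  txn=∅  M[L0]=30
step 11: P2: load  L0  ⟶  ISSI  (L0)  txn=BusRd+Flush  M[L0]=3
step 12: P0: store L2 := 25  ⟶  MIII  (L2)  txn=BusRdX  M[L2]=29
step 13: P0: store L3 := 16  ⟶  MIII  (L3)  txn=BusRdX+Flush  M[L3]=77
step 14: P3: store L0 := 84  ⟶  IIIM  (L0)  txn=BusRdX  M[L0]=3
step 15: P3: load  L0  ⟶  IIIM  (L0)  txn=∅  M[L0]=3
step 16: P1: store L0 := 15  ⟶  IMII  (L0)  txn=BusRdX+Flush  M[L0]=84
step 17: P2: load  L0  ⟶  ISSI  (L0)  txn=BusRd+Flush  M[L0]=15
step 18: P2: load  L3  ⟶  SISI  (L3)  txn=BusRd+Flush  M[L3]=16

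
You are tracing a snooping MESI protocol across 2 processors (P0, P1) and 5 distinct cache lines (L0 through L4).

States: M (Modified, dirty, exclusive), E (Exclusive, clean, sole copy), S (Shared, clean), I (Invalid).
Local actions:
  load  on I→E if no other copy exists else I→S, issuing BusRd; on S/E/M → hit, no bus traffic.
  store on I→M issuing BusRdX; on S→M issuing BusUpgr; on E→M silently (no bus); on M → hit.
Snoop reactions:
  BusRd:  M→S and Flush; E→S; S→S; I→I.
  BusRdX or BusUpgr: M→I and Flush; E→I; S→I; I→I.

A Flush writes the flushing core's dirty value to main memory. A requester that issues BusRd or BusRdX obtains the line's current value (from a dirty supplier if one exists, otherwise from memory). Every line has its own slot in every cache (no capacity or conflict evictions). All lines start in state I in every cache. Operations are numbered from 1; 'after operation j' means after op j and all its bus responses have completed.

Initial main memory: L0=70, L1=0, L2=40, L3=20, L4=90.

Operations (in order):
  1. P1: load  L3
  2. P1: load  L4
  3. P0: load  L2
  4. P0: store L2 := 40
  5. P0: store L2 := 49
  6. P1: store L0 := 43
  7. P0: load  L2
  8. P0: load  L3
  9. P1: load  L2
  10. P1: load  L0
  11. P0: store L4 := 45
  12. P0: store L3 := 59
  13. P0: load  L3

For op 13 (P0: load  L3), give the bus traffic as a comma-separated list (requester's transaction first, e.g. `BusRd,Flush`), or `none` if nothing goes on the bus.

bus = none

step 1: P1: load  L3  ⟶  IE  (L3)  txn=BusRd  M[L3]=20
step 2: P1: load  L4  ⟶  IE  (L4)  txn=BusRd  M[L4]=90
step 3: P0: load  L2  ⟶  EI  (L2)  txn=BusRd  M[L2]=40
step 4: P0: store L2 := 40  ⟶  MI  (L2)  txn=∅  M[L2]=40
step 5: P0: store L2 := 49  ⟶  MI  (L2)  txn=∅  M[L2]=40
step 6: P1: store L0 := 43  ⟶  IM  (L0)  txn=BusRdX  M[L0]=70
step 7: P0: load  L2  ⟶  MI  (L2)  txn=∅  M[L2]=40
step 8: P0: load  L3  ⟶  SS  (L3)  txn=BusRd  M[L3]=20
step 9: P1: load  L2  ⟶  SS  (L2)  txn=BusRd+Flush  M[L2]=49
step 10: P1: load  L0  ⟶  IM  (L0)  txn=∅  M[L0]=70
step 11: P0: store L4 := 45  ⟶  MI  (L4)  txn=BusRdX  M[L4]=90
step 12: P0: store L3 := 59  ⟶  MI  (L3)  txn=BusUpgr  M[L3]=20
step 13: P0: load  L3  ⟶  MI  (L3)  txn=∅  M[L3]=20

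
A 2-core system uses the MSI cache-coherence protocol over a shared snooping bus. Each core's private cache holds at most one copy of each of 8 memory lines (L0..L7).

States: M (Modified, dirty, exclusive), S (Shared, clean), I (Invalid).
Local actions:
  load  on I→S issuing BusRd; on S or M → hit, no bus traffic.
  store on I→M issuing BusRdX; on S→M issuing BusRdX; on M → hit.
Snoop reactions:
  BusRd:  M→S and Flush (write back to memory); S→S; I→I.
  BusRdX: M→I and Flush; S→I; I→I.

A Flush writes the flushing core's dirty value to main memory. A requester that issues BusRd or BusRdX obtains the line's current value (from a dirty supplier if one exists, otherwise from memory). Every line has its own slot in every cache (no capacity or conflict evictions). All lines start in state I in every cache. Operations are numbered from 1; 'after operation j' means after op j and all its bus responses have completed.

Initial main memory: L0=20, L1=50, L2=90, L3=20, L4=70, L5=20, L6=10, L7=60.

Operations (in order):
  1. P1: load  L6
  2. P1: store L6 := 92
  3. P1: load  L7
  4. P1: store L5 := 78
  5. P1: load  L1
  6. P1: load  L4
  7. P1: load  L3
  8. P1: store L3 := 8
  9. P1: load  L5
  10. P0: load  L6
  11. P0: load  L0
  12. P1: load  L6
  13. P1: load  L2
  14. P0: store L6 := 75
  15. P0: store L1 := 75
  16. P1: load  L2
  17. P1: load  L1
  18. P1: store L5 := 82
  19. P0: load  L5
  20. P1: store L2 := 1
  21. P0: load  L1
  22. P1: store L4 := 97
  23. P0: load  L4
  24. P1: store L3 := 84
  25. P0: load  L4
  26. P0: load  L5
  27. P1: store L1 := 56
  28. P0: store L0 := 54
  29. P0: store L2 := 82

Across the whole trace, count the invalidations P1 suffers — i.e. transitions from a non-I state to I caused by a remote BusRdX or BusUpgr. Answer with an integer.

invalidations = 3

1. P1: load  L6  bus=[BusRd]  L6: P0=I P1=S  mem[L6]=10
2. P1: store L6 := 92  bus=[BusRdX]  L6: P0=I P1=M  mem[L6]=10
3. P1: load  L7  bus=[BusRd]  L7: P0=I P1=S  mem[L7]=60
4. P1: store L5 := 78  bus=[BusRdX]  L5: P0=I P1=M  mem[L5]=20
5. P1: load  L1  bus=[BusRd]  L1: P0=I P1=S  mem[L1]=50
6. P1: load  L4  bus=[BusRd]  L4: P0=I P1=S  mem[L4]=70
7. P1: load  L3  bus=[BusRd]  L3: P0=I P1=S  mem[L3]=20
8. P1: store L3 := 8  bus=[BusRdX]  L3: P0=I P1=M  mem[L3]=20
9. P1: load  L5  bus=[-]  L5: P0=I P1=M  mem[L5]=20
10. P0: load  L6  bus=[BusRd,Flush]  L6: P0=S P1=S  mem[L6]=92
11. P0: load  L0  bus=[BusRd]  L0: P0=S P1=I  mem[L0]=20
12. P1: load  L6  bus=[-]  L6: P0=S P1=S  mem[L6]=92
13. P1: load  L2  bus=[BusRd]  L2: P0=I P1=S  mem[L2]=90
14. P0: store L6 := 75  bus=[BusRdX]  L6: P0=M P1=I  mem[L6]=92
15. P0: store L1 := 75  bus=[BusRdX]  L1: P0=M P1=I  mem[L1]=50
16. P1: load  L2  bus=[-]  L2: P0=I P1=S  mem[L2]=90
17. P1: load  L1  bus=[BusRd,Flush]  L1: P0=S P1=S  mem[L1]=75
18. P1: store L5 := 82  bus=[-]  L5: P0=I P1=M  mem[L5]=20
19. P0: load  L5  bus=[BusRd,Flush]  L5: P0=S P1=S  mem[L5]=82
20. P1: store L2 := 1  bus=[BusRdX]  L2: P0=I P1=M  mem[L2]=90
21. P0: load  L1  bus=[-]  L1: P0=S P1=S  mem[L1]=75
22. P1: store L4 := 97  bus=[BusRdX]  L4: P0=I P1=M  mem[L4]=70
23. P0: load  L4  bus=[BusRd,Flush]  L4: P0=S P1=S  mem[L4]=97
24. P1: store L3 := 84  bus=[-]  L3: P0=I P1=M  mem[L3]=20
25. P0: load  L4  bus=[-]  L4: P0=S P1=S  mem[L4]=97
26. P0: load  L5  bus=[-]  L5: P0=S P1=S  mem[L5]=82
27. P1: store L1 := 56  bus=[BusRdX]  L1: P0=I P1=M  mem[L1]=75
28. P0: store L0 := 54  bus=[BusRdX]  L0: P0=M P1=I  mem[L0]=20
29. P0: store L2 := 82  bus=[BusRdX,Flush]  L2: P0=M P1=I  mem[L2]=1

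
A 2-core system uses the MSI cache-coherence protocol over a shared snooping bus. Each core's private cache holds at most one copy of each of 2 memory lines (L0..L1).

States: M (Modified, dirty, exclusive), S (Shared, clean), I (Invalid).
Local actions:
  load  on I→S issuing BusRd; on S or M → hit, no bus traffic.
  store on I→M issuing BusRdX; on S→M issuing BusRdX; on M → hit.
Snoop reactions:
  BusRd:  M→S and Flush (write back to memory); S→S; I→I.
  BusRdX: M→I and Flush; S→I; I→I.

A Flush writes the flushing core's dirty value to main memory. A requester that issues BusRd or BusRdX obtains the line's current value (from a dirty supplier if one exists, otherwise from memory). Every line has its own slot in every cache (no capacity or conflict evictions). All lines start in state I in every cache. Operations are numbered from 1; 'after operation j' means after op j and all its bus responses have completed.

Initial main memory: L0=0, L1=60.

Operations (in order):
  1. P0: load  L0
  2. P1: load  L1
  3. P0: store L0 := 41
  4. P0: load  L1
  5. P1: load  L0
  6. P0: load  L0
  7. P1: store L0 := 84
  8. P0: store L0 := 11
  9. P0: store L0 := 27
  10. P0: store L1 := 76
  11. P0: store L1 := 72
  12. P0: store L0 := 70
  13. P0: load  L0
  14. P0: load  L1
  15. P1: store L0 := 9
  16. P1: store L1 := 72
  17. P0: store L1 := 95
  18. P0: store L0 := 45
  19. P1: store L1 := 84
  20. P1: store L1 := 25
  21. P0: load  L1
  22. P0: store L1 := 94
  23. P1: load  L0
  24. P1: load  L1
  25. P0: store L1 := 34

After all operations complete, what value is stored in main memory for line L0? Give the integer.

[1] P0: load  L0 | P0:S(0), P1:I | bus: BusRd
[2] P1: load  L1 | P0:I, P1:S(60) | bus: BusRd
[3] P0: store L0 := 41 | P0:M(41), P1:I | bus: BusRdX
[4] P0: load  L1 | P0:S(60), P1:S(60) | bus: BusRd
[5] P1: load  L0 | P0:S(41), P1:S(41) | bus: BusRd,Flush
[6] P0: load  L0 | P0:S(41), P1:S(41) | bus: none
[7] P1: store L0 := 84 | P0:I, P1:M(84) | bus: BusRdX
[8] P0: store L0 := 11 | P0:M(11), P1:I | bus: BusRdX,Flush
[9] P0: store L0 := 27 | P0:M(27), P1:I | bus: none
[10] P0: store L1 := 76 | P0:M(76), P1:I | bus: BusRdX
[11] P0: store L1 := 72 | P0:M(72), P1:I | bus: none
[12] P0: store L0 := 70 | P0:M(70), P1:I | bus: none
[13] P0: load  L0 | P0:M(70), P1:I | bus: none
[14] P0: load  L1 | P0:M(72), P1:I | bus: none
[15] P1: store L0 := 9 | P0:I, P1:M(9) | bus: BusRdX,Flush
[16] P1: store L1 := 72 | P0:I, P1:M(72) | bus: BusRdX,Flush
[17] P0: store L1 := 95 | P0:M(95), P1:I | bus: BusRdX,Flush
[18] P0: store L0 := 45 | P0:M(45), P1:I | bus: BusRdX,Flush
[19] P1: store L1 := 84 | P0:I, P1:M(84) | bus: BusRdX,Flush
[20] P1: store L1 := 25 | P0:I, P1:M(25) | bus: none
[21] P0: load  L1 | P0:S(25), P1:S(25) | bus: BusRd,Flush
[22] P0: store L1 := 94 | P0:M(94), P1:I | bus: BusRdX
[23] P1: load  L0 | P0:S(45), P1:S(45) | bus: BusRd,Flush
[24] P1: load  L1 | P0:S(94), P1:S(94) | bus: BusRd,Flush
[25] P0: store L1 := 34 | P0:M(34), P1:I | bus: BusRdX

memory[L0] = 45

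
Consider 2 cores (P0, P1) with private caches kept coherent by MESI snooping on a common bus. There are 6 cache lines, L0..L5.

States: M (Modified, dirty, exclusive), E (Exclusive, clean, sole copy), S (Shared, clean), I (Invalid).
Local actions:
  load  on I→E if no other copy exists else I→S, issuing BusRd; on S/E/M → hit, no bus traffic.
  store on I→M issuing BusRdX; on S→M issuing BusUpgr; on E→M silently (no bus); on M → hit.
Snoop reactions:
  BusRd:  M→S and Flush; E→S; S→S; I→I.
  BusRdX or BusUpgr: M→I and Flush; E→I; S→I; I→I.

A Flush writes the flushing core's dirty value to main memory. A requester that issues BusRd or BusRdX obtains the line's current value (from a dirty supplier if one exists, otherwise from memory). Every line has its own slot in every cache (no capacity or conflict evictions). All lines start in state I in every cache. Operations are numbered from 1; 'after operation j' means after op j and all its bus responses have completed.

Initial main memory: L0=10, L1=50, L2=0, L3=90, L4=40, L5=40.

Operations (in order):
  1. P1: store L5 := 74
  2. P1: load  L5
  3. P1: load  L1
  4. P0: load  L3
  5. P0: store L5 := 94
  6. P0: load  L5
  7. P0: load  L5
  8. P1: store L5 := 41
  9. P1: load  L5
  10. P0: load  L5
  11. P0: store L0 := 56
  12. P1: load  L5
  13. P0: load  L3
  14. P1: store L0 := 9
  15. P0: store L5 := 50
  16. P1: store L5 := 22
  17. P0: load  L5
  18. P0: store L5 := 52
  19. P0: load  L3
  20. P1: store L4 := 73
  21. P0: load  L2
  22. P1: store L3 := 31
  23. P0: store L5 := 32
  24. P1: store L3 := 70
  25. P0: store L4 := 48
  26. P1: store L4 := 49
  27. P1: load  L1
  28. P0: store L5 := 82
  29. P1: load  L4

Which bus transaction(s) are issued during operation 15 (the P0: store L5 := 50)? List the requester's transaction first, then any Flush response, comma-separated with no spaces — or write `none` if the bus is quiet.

step 1: P1: store L5 := 74  ⟶  IM  (L5)  txn=BusRdX  M[L5]=40
step 2: P1: load  L5  ⟶  IM  (L5)  txn=∅  M[L5]=40
step 3: P1: load  L1  ⟶  IE  (L1)  txn=BusRd  M[L1]=50
step 4: P0: load  L3  ⟶  EI  (L3)  txn=BusRd  M[L3]=90
step 5: P0: store L5 := 94  ⟶  MI  (L5)  txn=BusRdX+Flush  M[L5]=74
step 6: P0: load  L5  ⟶  MI  (L5)  txn=∅  M[L5]=74
step 7: P0: load  L5  ⟶  MI  (L5)  txn=∅  M[L5]=74
step 8: P1: store L5 := 41  ⟶  IM  (L5)  txn=BusRdX+Flush  M[L5]=94
step 9: P1: load  L5  ⟶  IM  (L5)  txn=∅  M[L5]=94
step 10: P0: load  L5  ⟶  SS  (L5)  txn=BusRd+Flush  M[L5]=41
step 11: P0: store L0 := 56  ⟶  MI  (L0)  txn=BusRdX  M[L0]=10
step 12: P1: load  L5  ⟶  SS  (L5)  txn=∅  M[L5]=41
step 13: P0: load  L3  ⟶  EI  (L3)  txn=∅  M[L3]=90
step 14: P1: store L0 := 9  ⟶  IM  (L0)  txn=BusRdX+Flush  M[L0]=56
step 15: P0: store L5 := 50  ⟶  MI  (L5)  txn=BusUpgr  M[L5]=41
step 16: P1: store L5 := 22  ⟶  IM  (L5)  txn=BusRdX+Flush  M[L5]=50
step 17: P0: load  L5  ⟶  SS  (L5)  txn=BusRd+Flush  M[L5]=22
step 18: P0: store L5 := 52  ⟶  MI  (L5)  txn=BusUpgr  M[L5]=22
step 19: P0: load  L3  ⟶  EI  (L3)  txn=∅  M[L3]=90
step 20: P1: store L4 := 73  ⟶  IM  (L4)  txn=BusRdX  M[L4]=40
step 21: P0: load  L2  ⟶  EI  (L2)  txn=BusRd  M[L2]=0
step 22: P1: store L3 := 31  ⟶  IM  (L3)  txn=BusRdX  M[L3]=90
step 23: P0: store L5 := 32  ⟶  MI  (L5)  txn=∅  M[L5]=22
step 24: P1: store L3 := 70  ⟶  IM  (L3)  txn=∅  M[L3]=90
step 25: P0: store L4 := 48  ⟶  MI  (L4)  txn=BusRdX+Flush  M[L4]=73
step 26: P1: store L4 := 49  ⟶  IM  (L4)  txn=BusRdX+Flush  M[L4]=48
step 27: P1: load  L1  ⟶  IE  (L1)  txn=∅  M[L1]=50
step 28: P0: store L5 := 82  ⟶  MI  (L5)  txn=∅  M[L5]=22
step 29: P1: load  L4  ⟶  IM  (L4)  txn=∅  M[L4]=48

bus = BusUpgr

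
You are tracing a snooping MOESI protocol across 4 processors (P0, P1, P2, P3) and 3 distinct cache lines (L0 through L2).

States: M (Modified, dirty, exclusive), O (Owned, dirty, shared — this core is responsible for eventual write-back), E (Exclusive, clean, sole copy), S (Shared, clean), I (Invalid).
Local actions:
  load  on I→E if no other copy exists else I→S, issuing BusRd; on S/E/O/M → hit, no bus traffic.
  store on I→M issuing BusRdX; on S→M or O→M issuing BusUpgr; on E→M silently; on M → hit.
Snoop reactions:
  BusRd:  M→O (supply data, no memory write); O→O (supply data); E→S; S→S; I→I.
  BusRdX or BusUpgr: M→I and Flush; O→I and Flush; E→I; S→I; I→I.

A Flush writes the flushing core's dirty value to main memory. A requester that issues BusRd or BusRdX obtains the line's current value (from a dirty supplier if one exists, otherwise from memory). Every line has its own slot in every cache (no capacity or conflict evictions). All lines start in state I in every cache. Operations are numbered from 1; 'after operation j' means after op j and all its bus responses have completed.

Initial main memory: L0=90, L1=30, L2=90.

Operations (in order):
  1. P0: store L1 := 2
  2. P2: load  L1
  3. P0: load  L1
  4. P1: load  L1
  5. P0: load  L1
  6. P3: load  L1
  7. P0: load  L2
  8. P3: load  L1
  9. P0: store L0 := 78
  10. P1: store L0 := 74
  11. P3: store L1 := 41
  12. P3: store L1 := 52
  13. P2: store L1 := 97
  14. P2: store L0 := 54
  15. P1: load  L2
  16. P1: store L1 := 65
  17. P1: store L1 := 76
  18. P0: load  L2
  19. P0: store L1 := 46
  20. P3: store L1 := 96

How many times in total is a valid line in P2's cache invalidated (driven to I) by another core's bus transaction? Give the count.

invalidations = 2

  op1 P0: store L1 := 2 → M/I/I/I on L1; bus BusRdX; mem=30
  op2 P2: load  L1 → O/I/S/I on L1; bus BusRd; mem=30
  op3 P0: load  L1 → O/I/S/I on L1; bus (none); mem=30
  op4 P1: load  L1 → O/S/S/I on L1; bus BusRd; mem=30
  op5 P0: load  L1 → O/S/S/I on L1; bus (none); mem=30
  op6 P3: load  L1 → O/S/S/S on L1; bus BusRd; mem=30
  op7 P0: load  L2 → E/I/I/I on L2; bus BusRd; mem=90
  op8 P3: load  L1 → O/S/S/S on L1; bus (none); mem=30
  op9 P0: store L0 := 78 → M/I/I/I on L0; bus BusRdX; mem=90
  op10 P1: store L0 := 74 → I/M/I/I on L0; bus BusRdX Flush; mem=78
  op11 P3: store L1 := 41 → I/I/I/M on L1; bus BusUpgr Flush; mem=2
  op12 P3: store L1 := 52 → I/I/I/M on L1; bus (none); mem=2
  op13 P2: store L1 := 97 → I/I/M/I on L1; bus BusRdX Flush; mem=52
  op14 P2: store L0 := 54 → I/I/M/I on L0; bus BusRdX Flush; mem=74
  op15 P1: load  L2 → S/S/I/I on L2; bus BusRd; mem=90
  op16 P1: store L1 := 65 → I/M/I/I on L1; bus BusRdX Flush; mem=97
  op17 P1: store L1 := 76 → I/M/I/I on L1; bus (none); mem=97
  op18 P0: load  L2 → S/S/I/I on L2; bus (none); mem=90
  op19 P0: store L1 := 46 → M/I/I/I on L1; bus BusRdX Flush; mem=76
  op20 P3: store L1 := 96 → I/I/I/M on L1; bus BusRdX Flush; mem=46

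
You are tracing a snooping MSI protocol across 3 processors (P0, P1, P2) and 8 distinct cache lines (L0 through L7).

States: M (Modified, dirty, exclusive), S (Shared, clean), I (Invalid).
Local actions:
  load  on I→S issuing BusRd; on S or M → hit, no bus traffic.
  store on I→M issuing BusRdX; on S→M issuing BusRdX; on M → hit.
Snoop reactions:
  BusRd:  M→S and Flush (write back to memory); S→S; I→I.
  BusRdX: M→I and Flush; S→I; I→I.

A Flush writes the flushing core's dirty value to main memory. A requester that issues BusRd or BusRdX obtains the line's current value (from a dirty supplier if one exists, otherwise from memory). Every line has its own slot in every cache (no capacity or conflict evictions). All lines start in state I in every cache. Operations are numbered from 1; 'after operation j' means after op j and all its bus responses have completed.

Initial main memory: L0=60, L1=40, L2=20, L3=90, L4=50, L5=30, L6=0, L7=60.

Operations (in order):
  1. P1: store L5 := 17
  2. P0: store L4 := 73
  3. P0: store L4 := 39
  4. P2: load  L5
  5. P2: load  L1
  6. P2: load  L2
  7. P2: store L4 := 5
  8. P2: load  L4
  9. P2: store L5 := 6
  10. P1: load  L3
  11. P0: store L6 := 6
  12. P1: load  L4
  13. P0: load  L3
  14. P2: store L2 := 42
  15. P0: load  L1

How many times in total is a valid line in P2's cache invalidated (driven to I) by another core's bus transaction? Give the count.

[1] P1: store L5 := 17 | P0:I, P1:M(17), P2:I | bus: BusRdX
[2] P0: store L4 := 73 | P0:M(73), P1:I, P2:I | bus: BusRdX
[3] P0: store L4 := 39 | P0:M(39), P1:I, P2:I | bus: none
[4] P2: load  L5 | P0:I, P1:S(17), P2:S(17) | bus: BusRd,Flush
[5] P2: load  L1 | P0:I, P1:I, P2:S(40) | bus: BusRd
[6] P2: load  L2 | P0:I, P1:I, P2:S(20) | bus: BusRd
[7] P2: store L4 := 5 | P0:I, P1:I, P2:M(5) | bus: BusRdX,Flush
[8] P2: load  L4 | P0:I, P1:I, P2:M(5) | bus: none
[9] P2: store L5 := 6 | P0:I, P1:I, P2:M(6) | bus: BusRdX
[10] P1: load  L3 | P0:I, P1:S(90), P2:I | bus: BusRd
[11] P0: store L6 := 6 | P0:M(6), P1:I, P2:I | bus: BusRdX
[12] P1: load  L4 | P0:I, P1:S(5), P2:S(5) | bus: BusRd,Flush
[13] P0: load  L3 | P0:S(90), P1:S(90), P2:I | bus: BusRd
[14] P2: store L2 := 42 | P0:I, P1:I, P2:M(42) | bus: BusRdX
[15] P0: load  L1 | P0:S(40), P1:I, P2:S(40) | bus: BusRd

invalidations = 0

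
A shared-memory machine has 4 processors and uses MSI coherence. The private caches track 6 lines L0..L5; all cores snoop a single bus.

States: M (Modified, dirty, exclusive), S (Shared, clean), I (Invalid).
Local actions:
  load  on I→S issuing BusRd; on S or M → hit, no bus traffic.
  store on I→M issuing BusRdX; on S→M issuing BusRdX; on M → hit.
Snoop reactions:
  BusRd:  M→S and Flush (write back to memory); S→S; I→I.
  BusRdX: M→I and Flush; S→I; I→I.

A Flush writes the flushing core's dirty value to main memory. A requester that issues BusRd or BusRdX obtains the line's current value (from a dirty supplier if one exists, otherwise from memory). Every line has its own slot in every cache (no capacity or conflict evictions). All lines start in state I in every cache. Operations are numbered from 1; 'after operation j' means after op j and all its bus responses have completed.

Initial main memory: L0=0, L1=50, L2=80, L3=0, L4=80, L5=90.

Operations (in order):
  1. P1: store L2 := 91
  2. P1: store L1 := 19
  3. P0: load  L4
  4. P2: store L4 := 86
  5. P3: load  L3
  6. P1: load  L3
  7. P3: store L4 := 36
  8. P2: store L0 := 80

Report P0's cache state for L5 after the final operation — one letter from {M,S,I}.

1. P1: store L2 := 91  bus=[BusRdX]  L2: P0=I P1=M P2=I P3=I  mem[L2]=80
2. P1: store L1 := 19  bus=[BusRdX]  L1: P0=I P1=M P2=I P3=I  mem[L1]=50
3. P0: load  L4  bus=[BusRd]  L4: P0=S P1=I P2=I P3=I  mem[L4]=80
4. P2: store L4 := 86  bus=[BusRdX]  L4: P0=I P1=I P2=M P3=I  mem[L4]=80
5. P3: load  L3  bus=[BusRd]  L3: P0=I P1=I P2=I P3=S  mem[L3]=0
6. P1: load  L3  bus=[BusRd]  L3: P0=I P1=S P2=I P3=S  mem[L3]=0
7. P3: store L4 := 36  bus=[BusRdX,Flush]  L4: P0=I P1=I P2=I P3=M  mem[L4]=86
8. P2: store L0 := 80  bus=[BusRdX]  L0: P0=I P1=I P2=M P3=I  mem[L0]=0

state = I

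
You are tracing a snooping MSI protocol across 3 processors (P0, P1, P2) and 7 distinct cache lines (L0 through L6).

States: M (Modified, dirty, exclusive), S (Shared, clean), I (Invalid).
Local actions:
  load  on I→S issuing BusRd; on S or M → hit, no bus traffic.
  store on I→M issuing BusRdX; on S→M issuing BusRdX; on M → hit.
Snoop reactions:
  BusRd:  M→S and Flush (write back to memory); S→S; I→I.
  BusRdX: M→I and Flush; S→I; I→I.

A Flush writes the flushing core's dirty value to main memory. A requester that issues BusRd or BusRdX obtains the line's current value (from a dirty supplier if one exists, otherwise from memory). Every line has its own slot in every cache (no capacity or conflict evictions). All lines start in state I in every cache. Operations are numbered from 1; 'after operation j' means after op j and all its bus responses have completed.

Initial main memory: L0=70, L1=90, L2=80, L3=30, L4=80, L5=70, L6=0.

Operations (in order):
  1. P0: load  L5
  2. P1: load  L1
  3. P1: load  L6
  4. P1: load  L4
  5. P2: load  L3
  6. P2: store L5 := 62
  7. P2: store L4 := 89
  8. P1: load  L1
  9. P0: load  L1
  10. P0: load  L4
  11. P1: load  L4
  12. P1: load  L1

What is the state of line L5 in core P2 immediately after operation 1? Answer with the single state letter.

[1] P0: load  L5 | P0:S(70), P1:I, P2:I | bus: BusRd
[2] P1: load  L1 | P0:I, P1:S(90), P2:I | bus: BusRd
[3] P1: load  L6 | P0:I, P1:S(0), P2:I | bus: BusRd
[4] P1: load  L4 | P0:I, P1:S(80), P2:I | bus: BusRd
[5] P2: load  L3 | P0:I, P1:I, P2:S(30) | bus: BusRd
[6] P2: store L5 := 62 | P0:I, P1:I, P2:M(62) | bus: BusRdX
[7] P2: store L4 := 89 | P0:I, P1:I, P2:M(89) | bus: BusRdX
[8] P1: load  L1 | P0:I, P1:S(90), P2:I | bus: none
[9] P0: load  L1 | P0:S(90), P1:S(90), P2:I | bus: BusRd
[10] P0: load  L4 | P0:S(89), P1:I, P2:S(89) | bus: BusRd,Flush
[11] P1: load  L4 | P0:S(89), P1:S(89), P2:S(89) | bus: BusRd
[12] P1: load  L1 | P0:S(90), P1:S(90), P2:I | bus: none

state = I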